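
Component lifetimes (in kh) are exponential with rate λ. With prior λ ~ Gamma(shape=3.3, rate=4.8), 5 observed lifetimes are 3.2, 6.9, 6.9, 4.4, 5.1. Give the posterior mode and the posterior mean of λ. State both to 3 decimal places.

Σ times = 26.5. Posterior: Gamma(shape = 3.3+5 = 8.3, rate = 4.8+26.5 = 31.3).
Mode = (α−1)/β = 7.3/31.3 = 0.233.
Mean = α/β = 8.3/31.3 = 0.265.

λ_MAP = 0.233, E[λ|data] = 0.265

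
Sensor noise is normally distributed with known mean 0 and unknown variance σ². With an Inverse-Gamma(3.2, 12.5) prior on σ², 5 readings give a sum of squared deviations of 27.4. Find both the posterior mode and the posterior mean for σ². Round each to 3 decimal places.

MAP = 3.910, posterior mean = 5.574

Posterior: Inverse-Gamma(shape = 3.2+5/2 = 5.7, scale = 12.5+27.4/2 = 26.2).
Mode = β/(α+1) = 26.2/6.7 = 3.910.
Mean = β/(α−1) = 26.2/4.7 = 5.574.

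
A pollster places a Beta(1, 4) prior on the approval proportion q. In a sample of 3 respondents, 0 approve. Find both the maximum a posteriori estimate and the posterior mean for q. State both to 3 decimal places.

Posterior: Beta(1+0, 4+3) = Beta(1, 7).
Since α = 1 ≤ 1 and β > 1, the Beta density is monotone decreasing on [0,1]; the mode is at 0.
Mean = 1/(1+7) = 0.125.
Mean > mode: the posterior has a right tail.

MAP = 0.000, posterior mean = 0.125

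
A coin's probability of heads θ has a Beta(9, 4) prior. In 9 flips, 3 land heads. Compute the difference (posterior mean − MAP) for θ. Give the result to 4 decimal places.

Posterior: Beta(9+3, 4+6) = Beta(12, 10).
Mode = (12−1)/(12+10−2) = 11/20 = 0.5500.
Mean = 12/(12+10) = 12/22 = 0.5455.
Difference = 0.5455 − 0.5500 = -0.0045.

-0.0045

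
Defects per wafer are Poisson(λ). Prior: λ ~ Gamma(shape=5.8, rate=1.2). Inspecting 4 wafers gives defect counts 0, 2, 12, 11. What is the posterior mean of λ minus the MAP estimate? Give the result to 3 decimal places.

0.192

Σ counts = 25. Posterior: Gamma(shape = 5.8+25 = 30.8, rate = 1.2+4 = 5.2).
Mode = (α−1)/β = 29.8/5.2 = 5.731.
Mean = α/β = 30.8/5.2 = 5.923.
Difference = 5.923 − 5.731 = 0.192.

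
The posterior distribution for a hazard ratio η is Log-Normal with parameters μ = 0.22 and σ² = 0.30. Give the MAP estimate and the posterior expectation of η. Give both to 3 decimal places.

η_MAP = 0.923, E[η|data] = 1.448

Mode = exp(μ − σ²) = exp(-0.08) = 0.923.
Mean = exp(μ + σ²/2) = exp(0.370) = 1.448.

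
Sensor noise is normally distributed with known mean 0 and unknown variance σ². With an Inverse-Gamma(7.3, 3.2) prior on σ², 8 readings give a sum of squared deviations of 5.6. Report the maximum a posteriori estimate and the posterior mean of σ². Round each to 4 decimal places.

maximum a posteriori estimate = 0.4878, posterior mean = 0.5825

Posterior: Inverse-Gamma(shape = 7.3+8/2 = 11.3, scale = 3.2+5.6/2 = 6.0).
Mode = β/(α+1) = 6.0/12.3 = 0.4878.
Mean = β/(α−1) = 6.0/10.3 = 0.5825.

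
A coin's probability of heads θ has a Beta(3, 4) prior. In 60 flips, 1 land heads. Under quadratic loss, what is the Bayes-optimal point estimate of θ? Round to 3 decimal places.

Posterior: Beta(3+1, 4+59) = Beta(4, 63).
Mode = (4−1)/(4+63−2) = 3/65 = 0.046.
Mean = 4/(4+63) = 4/67 = 0.060.
Quadratic loss ⇒ the optimal estimator is the posterior mean.

0.060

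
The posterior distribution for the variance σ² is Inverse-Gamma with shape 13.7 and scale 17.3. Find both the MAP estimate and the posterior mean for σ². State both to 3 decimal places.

MAP estimate = 1.177, posterior mean = 1.362

Mode = β/(α+1) = 17.3/14.7 = 1.177.
Mean = β/(α−1) = 17.3/12.7 = 1.362.
Right-skewed posterior ⇒ mode < mean.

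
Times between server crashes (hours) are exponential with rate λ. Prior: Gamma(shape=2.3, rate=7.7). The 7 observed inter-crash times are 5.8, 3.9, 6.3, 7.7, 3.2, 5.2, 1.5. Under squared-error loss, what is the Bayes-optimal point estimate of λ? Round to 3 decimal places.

0.225

Σ times = 33.6. Posterior: Gamma(shape = 2.3+7 = 9.3, rate = 7.7+33.6 = 41.3).
Mode = (α−1)/β = 8.3/41.3 = 0.201.
Mean = α/β = 9.3/41.3 = 0.225.
Squared-error loss ⇒ the optimal estimator is the posterior mean.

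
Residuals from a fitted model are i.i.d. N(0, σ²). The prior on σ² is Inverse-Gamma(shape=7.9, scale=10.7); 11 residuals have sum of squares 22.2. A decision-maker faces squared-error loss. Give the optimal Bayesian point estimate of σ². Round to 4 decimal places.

Posterior: Inverse-Gamma(shape = 7.9+11/2 = 13.4, scale = 10.7+22.2/2 = 21.8).
Mode = β/(α+1) = 21.8/14.4 = 1.5139.
Mean = β/(α−1) = 21.8/12.4 = 1.7581.
Squared-error loss ⇒ the optimal estimator is the posterior mean.

1.7581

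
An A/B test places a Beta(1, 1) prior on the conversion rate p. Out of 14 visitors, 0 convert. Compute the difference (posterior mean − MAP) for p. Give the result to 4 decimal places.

Posterior: Beta(1+0, 1+14) = Beta(1, 15).
Since α = 1 ≤ 1 and β > 1, the Beta density is monotone decreasing on [0,1]; the mode is at 0.
Mean = 1/(1+15) = 0.0625.
Difference = 0.0625 − 0.0000 = 0.0625.
Mean > mode: the posterior has a right tail.

0.0625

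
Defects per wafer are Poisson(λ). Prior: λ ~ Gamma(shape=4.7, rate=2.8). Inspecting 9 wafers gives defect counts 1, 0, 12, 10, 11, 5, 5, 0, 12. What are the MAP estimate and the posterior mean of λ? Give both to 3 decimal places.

Σ counts = 56. Posterior: Gamma(shape = 4.7+56 = 60.7, rate = 2.8+9 = 11.8).
Mode = (α−1)/β = 59.7/11.8 = 5.059.
Mean = α/β = 60.7/11.8 = 5.144.

MAP estimate = 5.059, posterior mean = 5.144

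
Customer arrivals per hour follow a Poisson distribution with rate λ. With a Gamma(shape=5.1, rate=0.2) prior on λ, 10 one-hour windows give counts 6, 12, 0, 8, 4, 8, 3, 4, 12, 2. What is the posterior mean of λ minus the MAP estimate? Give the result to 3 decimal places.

0.098

Σ counts = 59. Posterior: Gamma(shape = 5.1+59 = 64.1, rate = 0.2+10 = 10.2).
Mode = (α−1)/β = 63.1/10.2 = 6.186.
Mean = α/β = 64.1/10.2 = 6.284.
Difference = 6.284 − 6.186 = 0.098.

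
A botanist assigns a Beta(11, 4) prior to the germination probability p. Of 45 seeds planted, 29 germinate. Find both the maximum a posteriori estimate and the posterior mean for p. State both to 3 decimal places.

maximum a posteriori estimate = 0.672, posterior mean = 0.667

Posterior: Beta(11+29, 4+16) = Beta(40, 20).
Mode = (40−1)/(40+20−2) = 39/58 = 0.672.
Mean = 40/(40+20) = 40/60 = 0.667.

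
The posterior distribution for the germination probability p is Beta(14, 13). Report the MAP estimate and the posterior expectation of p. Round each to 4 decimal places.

Mode = (14−1)/(14+13−2) = 13/25 = 0.5200.
Mean = 14/(14+13) = 14/27 = 0.5185.
The mean is pulled below the mode by the posterior's left skew.

p_MAP = 0.5200, E[p|data] = 0.5185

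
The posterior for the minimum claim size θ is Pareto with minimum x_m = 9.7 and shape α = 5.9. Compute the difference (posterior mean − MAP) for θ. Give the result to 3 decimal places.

The Pareto density is strictly decreasing on [x_m, ∞), so the mode is x_m = 9.700.
Mean = α·x_m/(α−1) = 5.9·9.7/4.9 = 11.680.
Difference = 11.680 − 9.700 = 1.980.

1.980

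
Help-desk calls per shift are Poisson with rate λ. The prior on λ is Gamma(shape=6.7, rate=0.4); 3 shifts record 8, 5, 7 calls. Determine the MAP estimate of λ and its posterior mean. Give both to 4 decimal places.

Σ counts = 20. Posterior: Gamma(shape = 6.7+20 = 26.7, rate = 0.4+3 = 3.4).
Mode = (α−1)/β = 25.7/3.4 = 7.5588.
Mean = α/β = 26.7/3.4 = 7.8529.
The mean is pulled above the mode by the posterior's right skew.

λ_MAP = 7.5588, E[λ|data] = 7.8529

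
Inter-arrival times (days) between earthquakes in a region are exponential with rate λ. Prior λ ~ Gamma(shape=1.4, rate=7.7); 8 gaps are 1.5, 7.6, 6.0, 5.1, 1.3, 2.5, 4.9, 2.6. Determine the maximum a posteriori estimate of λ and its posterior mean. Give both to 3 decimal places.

λ_MAP = 0.214, E[λ|data] = 0.240

Σ times = 31.5. Posterior: Gamma(shape = 1.4+8 = 9.4, rate = 7.7+31.5 = 39.2).
Mode = (α−1)/β = 8.4/39.2 = 0.214.
Mean = α/β = 9.4/39.2 = 0.240.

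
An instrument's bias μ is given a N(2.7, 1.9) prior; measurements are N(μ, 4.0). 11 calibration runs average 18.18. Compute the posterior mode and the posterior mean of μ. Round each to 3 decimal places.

posterior mode = 15.693, posterior mean = 15.693

Posterior for μ is Normal. Precision-weighted mean: (1/1.9·2.7 + 11/4.0·18.18) / (1/1.9 + 11/4.0) = 15.693.
A Normal posterior is symmetric, so mode = mean.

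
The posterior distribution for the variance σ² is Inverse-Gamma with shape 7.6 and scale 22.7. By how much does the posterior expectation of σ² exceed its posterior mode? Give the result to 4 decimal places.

0.7999

Mode = β/(α+1) = 22.7/8.6 = 2.6395.
Mean = β/(α−1) = 22.7/6.6 = 3.4394.
Difference = 3.4394 − 2.6395 = 0.7999.
The mean is pulled above the mode by the posterior's right skew.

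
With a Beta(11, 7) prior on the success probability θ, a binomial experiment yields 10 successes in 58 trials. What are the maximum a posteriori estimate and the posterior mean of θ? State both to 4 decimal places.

MAP: 0.2703. Posterior mean: 0.2763.

Posterior: Beta(11+10, 7+48) = Beta(21, 55).
Mode = (21−1)/(21+55−2) = 20/74 = 0.2703.
Mean = 21/(21+55) = 21/76 = 0.2763.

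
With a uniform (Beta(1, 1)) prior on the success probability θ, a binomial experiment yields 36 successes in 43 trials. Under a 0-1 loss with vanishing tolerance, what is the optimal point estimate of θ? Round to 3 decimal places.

Posterior: Beta(1+36, 1+7) = Beta(37, 8).
Mode = (37−1)/(37+8−2) = 36/43 = 0.837.
With a flat prior the MAP equals the MLE, 36/43.
Mean = 37/(37+8) = 37/45 = 0.822.
This is the posterior mode — the MAP estimate.

0.837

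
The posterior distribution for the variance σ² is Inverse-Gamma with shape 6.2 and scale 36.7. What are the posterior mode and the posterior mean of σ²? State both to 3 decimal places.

MAP = 5.097, posterior mean = 7.058

Mode = β/(α+1) = 36.7/7.2 = 5.097.
Mean = β/(α−1) = 36.7/5.2 = 7.058.
Right-skewed posterior ⇒ mode < mean.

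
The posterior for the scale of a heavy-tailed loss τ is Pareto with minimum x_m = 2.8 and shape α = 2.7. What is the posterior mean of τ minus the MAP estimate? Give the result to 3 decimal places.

1.647

The Pareto density is strictly decreasing on [x_m, ∞), so the mode is x_m = 2.800.
Mean = α·x_m/(α−1) = 2.7·2.8/1.7 = 4.447.
Difference = 4.447 − 2.800 = 1.647.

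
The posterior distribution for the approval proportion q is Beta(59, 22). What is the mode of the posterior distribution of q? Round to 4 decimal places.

0.7342

Mode = (59−1)/(59+22−2) = 58/79 = 0.7342.
Mean = 59/(59+22) = 59/81 = 0.7284.
This is the posterior mode — the MAP estimate.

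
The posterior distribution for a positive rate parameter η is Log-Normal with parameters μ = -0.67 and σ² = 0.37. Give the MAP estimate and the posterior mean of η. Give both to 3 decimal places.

MAP = 0.353; posterior mean = 0.616

Mode = exp(μ − σ²) = exp(-1.04) = 0.353.
Mean = exp(μ + σ²/2) = exp(-0.485) = 0.616.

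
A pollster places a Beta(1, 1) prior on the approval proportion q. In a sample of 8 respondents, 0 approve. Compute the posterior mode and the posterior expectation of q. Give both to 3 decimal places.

Posterior: Beta(1+0, 1+8) = Beta(1, 9).
Since α = 1 ≤ 1 and β > 1, the Beta density is monotone decreasing on [0,1]; the mode is at 0.
Mean = 1/(1+9) = 0.100.
The mean is pulled above the mode by the posterior's right skew.

posterior mode = 0.000, posterior expectation = 0.100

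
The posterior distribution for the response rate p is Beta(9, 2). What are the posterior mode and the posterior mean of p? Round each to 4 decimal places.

MAP: 0.8889. Posterior mean: 0.8182.

Mode = (9−1)/(9+2−2) = 8/9 = 0.8889.
Mean = 9/(9+2) = 9/11 = 0.8182.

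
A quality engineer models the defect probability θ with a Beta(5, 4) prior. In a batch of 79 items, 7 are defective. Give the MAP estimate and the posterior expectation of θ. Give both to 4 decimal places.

MAP = 0.1279, posterior mean = 0.1364

Posterior: Beta(5+7, 4+72) = Beta(12, 76).
Mode = (12−1)/(12+76−2) = 11/86 = 0.1279.
Mean = 12/(12+76) = 12/88 = 0.1364.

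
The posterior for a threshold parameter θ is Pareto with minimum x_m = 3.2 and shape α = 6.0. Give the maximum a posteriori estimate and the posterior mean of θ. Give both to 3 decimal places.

The Pareto density is strictly decreasing on [x_m, ∞), so the mode is x_m = 3.200.
Mean = α·x_m/(α−1) = 6.0·3.2/5.0 = 3.840.
The mean is pulled above the mode by the posterior's right skew.

MAP = 3.200, posterior mean = 3.840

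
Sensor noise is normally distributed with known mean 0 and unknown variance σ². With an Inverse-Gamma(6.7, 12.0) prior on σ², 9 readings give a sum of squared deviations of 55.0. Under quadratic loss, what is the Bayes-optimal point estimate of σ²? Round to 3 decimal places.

3.873

Posterior: Inverse-Gamma(shape = 6.7+9/2 = 11.2, scale = 12.0+55.0/2 = 39.5).
Mode = β/(α+1) = 39.5/12.2 = 3.238.
Mean = β/(α−1) = 39.5/10.2 = 3.873.
Quadratic loss ⇒ the optimal estimator is the posterior mean.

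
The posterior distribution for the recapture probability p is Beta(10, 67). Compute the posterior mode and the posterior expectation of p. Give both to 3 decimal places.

Mode = (10−1)/(10+67−2) = 9/75 = 0.120.
Mean = 10/(10+67) = 10/77 = 0.130.
The posterior is right-skewed, so the mean exceeds the mode.

MAP: 0.120. Posterior mean: 0.130.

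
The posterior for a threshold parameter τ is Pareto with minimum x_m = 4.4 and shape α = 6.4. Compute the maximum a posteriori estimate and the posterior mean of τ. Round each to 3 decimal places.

MAP: 4.400. Posterior mean: 5.215.

The Pareto density is strictly decreasing on [x_m, ∞), so the mode is x_m = 4.400.
Mean = α·x_m/(α−1) = 6.4·4.4/5.4 = 5.215.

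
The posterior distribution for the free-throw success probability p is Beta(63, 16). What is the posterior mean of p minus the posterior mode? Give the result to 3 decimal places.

-0.008

Mode = (63−1)/(63+16−2) = 62/77 = 0.805.
Mean = 63/(63+16) = 63/79 = 0.797.
Difference = 0.797 − 0.805 = -0.008.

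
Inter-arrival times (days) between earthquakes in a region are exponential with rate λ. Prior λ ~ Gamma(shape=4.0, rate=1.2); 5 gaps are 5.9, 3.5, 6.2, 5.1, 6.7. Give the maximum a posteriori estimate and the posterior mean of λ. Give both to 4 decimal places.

MAP = 0.2797; posterior mean = 0.3147

Σ times = 27.4. Posterior: Gamma(shape = 4.0+5 = 9.0, rate = 1.2+27.4 = 28.6).
Mode = (α−1)/β = 8.0/28.6 = 0.2797.
Mean = α/β = 9.0/28.6 = 0.3147.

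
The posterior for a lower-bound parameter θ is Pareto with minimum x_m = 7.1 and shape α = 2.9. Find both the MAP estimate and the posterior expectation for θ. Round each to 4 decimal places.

The Pareto density is strictly decreasing on [x_m, ∞), so the mode is x_m = 7.1000.
Mean = α·x_m/(α−1) = 2.9·7.1/1.9 = 10.8368.

MAP = 7.1000, posterior mean = 10.8368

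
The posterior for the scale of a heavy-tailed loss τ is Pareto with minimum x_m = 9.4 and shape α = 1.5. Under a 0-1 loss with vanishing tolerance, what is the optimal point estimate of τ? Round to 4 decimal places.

The Pareto density is strictly decreasing on [x_m, ∞), so the mode is x_m = 9.4000.
Mean = α·x_m/(α−1) = 1.5·9.4/0.5 = 28.2000.
This is the posterior mode — the MAP estimate.

9.4000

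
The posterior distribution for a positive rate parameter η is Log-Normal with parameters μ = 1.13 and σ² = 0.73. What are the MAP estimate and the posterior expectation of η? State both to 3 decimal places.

Mode = exp(μ − σ²) = exp(0.40) = 1.492.
Mean = exp(μ + σ²/2) = exp(1.495) = 4.459.

MAP = 1.492; posterior mean = 4.459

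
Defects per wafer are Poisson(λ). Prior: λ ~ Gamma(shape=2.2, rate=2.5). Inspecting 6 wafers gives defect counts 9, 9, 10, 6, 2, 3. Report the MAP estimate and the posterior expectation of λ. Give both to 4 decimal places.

λ_MAP = 4.7294, E[λ|data] = 4.8471

Σ counts = 39. Posterior: Gamma(shape = 2.2+39 = 41.2, rate = 2.5+6 = 8.5).
Mode = (α−1)/β = 40.2/8.5 = 4.7294.
Mean = α/β = 41.2/8.5 = 4.8471.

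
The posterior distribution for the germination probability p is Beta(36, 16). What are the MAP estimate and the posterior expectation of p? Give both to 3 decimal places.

MAP = 0.700; posterior mean = 0.692

Mode = (36−1)/(36+16−2) = 35/50 = 0.700.
Mean = 36/(36+16) = 36/52 = 0.692.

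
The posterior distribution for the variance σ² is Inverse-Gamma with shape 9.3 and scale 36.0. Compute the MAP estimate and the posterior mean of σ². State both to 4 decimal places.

MAP = 3.4951; posterior mean = 4.3373

Mode = β/(α+1) = 36.0/10.3 = 3.4951.
Mean = β/(α−1) = 36.0/8.3 = 4.3373.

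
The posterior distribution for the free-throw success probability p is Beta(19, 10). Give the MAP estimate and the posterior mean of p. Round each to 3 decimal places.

Mode = (19−1)/(19+10−2) = 18/27 = 0.667.
Mean = 19/(19+10) = 19/29 = 0.655.

p_MAP = 0.667, E[p|data] = 0.655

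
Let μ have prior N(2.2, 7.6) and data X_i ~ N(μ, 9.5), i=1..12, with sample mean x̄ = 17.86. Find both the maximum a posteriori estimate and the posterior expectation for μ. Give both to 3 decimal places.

MAP = 16.383, posterior mean = 16.383

Posterior for μ is Normal. Precision-weighted mean: (1/7.6·2.2 + 12/9.5·17.86) / (1/7.6 + 12/9.5) = 16.383.
A Normal posterior is symmetric, so mode = mean.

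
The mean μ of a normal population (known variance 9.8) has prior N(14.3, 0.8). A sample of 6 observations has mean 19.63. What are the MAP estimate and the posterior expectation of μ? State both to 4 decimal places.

Posterior for μ is Normal. Precision-weighted mean: (1/0.8·14.3 + 6/9.8·19.63) / (1/0.8 + 6/9.8) = 16.0523.
A Normal posterior is symmetric, so mode = mean.

μ_MAP = 16.0523, E[μ|data] = 16.0523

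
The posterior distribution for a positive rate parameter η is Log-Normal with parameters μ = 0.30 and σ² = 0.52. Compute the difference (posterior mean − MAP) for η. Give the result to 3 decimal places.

Mode = exp(μ − σ²) = exp(-0.22) = 0.803.
Mean = exp(μ + σ²/2) = exp(0.560) = 1.751.
Difference = 1.751 − 0.803 = 0.948.
The mean is pulled above the mode by the posterior's right skew.

0.948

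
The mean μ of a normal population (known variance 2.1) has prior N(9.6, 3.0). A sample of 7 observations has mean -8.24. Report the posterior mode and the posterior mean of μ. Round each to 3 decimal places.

Posterior for μ is Normal. Precision-weighted mean: (1/3.0·9.6 + 7/2.1·-8.24) / (1/3.0 + 7/2.1) = -6.618.
A Normal posterior is symmetric, so mode = mean.

MAP: -6.618. Posterior mean: -6.618.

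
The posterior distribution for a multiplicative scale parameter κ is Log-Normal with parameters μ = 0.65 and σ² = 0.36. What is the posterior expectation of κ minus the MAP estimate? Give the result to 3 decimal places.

0.957

Mode = exp(μ − σ²) = exp(0.29) = 1.336.
Mean = exp(μ + σ²/2) = exp(0.830) = 2.293.
Difference = 2.293 − 1.336 = 0.957.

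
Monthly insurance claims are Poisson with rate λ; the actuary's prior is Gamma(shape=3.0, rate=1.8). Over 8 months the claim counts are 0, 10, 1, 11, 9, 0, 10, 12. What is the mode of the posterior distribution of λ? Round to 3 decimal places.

Σ counts = 53. Posterior: Gamma(shape = 3.0+53 = 56.0, rate = 1.8+8 = 9.8).
Mode = (α−1)/β = 55.0/9.8 = 5.612.
Mean = α/β = 56.0/9.8 = 5.714.
This is the posterior mode — the MAP estimate.

5.612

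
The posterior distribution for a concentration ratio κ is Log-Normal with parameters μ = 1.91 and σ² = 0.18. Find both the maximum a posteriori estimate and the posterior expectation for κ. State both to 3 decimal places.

Mode = exp(μ − σ²) = exp(1.73) = 5.641.
Mean = exp(μ + σ²/2) = exp(2.000) = 7.389.
The posterior is right-skewed, so the mean exceeds the mode.

MAP: 5.641. Posterior mean: 7.389.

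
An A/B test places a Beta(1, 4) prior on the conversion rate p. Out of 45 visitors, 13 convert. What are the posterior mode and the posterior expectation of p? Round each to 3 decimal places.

MAP = 0.271, posterior mean = 0.280

Posterior: Beta(1+13, 4+32) = Beta(14, 36).
Mode = (14−1)/(14+36−2) = 13/48 = 0.271.
Mean = 14/(14+36) = 14/50 = 0.280.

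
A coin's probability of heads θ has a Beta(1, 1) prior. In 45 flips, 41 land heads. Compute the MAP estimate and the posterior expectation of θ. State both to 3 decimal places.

MAP: 0.911. Posterior mean: 0.894.

Posterior: Beta(1+41, 1+4) = Beta(42, 5).
Mode = (42−1)/(42+5−2) = 41/45 = 0.911.
With a flat prior the MAP equals the MLE, 41/45.
Mean = 42/(42+5) = 42/47 = 0.894.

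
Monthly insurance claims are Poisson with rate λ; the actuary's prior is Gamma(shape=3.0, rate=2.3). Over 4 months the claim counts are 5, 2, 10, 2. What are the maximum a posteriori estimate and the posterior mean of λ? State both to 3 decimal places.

λ_MAP = 3.333, E[λ|data] = 3.492

Σ counts = 19. Posterior: Gamma(shape = 3.0+19 = 22.0, rate = 2.3+4 = 6.3).
Mode = (α−1)/β = 21.0/6.3 = 3.333.
Mean = α/β = 22.0/6.3 = 3.492.
The mean is pulled above the mode by the posterior's right skew.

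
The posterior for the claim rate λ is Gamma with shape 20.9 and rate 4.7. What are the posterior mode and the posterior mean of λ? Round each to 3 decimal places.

posterior mode = 4.234, posterior mean = 4.447

Mode = (α−1)/β = 19.9/4.7 = 4.234.
Mean = α/β = 20.9/4.7 = 4.447.
The mean is pulled above the mode by the posterior's right skew.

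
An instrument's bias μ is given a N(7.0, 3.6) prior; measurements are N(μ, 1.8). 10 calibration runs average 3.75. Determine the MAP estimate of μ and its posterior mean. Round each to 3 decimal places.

Posterior for μ is Normal. Precision-weighted mean: (1/3.6·7.0 + 10/1.8·3.75) / (1/3.6 + 10/1.8) = 3.905.
A Normal posterior is symmetric, so mode = mean.

μ_MAP = 3.905, E[μ|data] = 3.905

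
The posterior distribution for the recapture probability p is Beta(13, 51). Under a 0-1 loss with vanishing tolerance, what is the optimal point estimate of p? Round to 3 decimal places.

0.194

Mode = (13−1)/(13+51−2) = 12/62 = 0.194.
Mean = 13/(13+51) = 13/64 = 0.203.
This is the posterior mode — the MAP estimate.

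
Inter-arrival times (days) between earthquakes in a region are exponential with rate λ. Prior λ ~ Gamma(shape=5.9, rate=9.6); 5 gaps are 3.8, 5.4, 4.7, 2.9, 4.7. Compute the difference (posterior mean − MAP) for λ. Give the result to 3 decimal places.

Σ times = 21.5. Posterior: Gamma(shape = 5.9+5 = 10.9, rate = 9.6+21.5 = 31.1).
Mode = (α−1)/β = 9.9/31.1 = 0.318.
Mean = α/β = 10.9/31.1 = 0.350.
Difference = 0.350 − 0.318 = 0.032.

0.032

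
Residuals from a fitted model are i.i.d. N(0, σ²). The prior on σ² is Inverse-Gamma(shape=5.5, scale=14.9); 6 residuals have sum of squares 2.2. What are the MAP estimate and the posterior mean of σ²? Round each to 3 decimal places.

Posterior: Inverse-Gamma(shape = 5.5+6/2 = 8.5, scale = 14.9+2.2/2 = 16.0).
Mode = β/(α+1) = 16.0/9.5 = 1.684.
Mean = β/(α−1) = 16.0/7.5 = 2.133.
The mean is pulled above the mode by the posterior's right skew.

MAP estimate = 1.684, posterior mean = 2.133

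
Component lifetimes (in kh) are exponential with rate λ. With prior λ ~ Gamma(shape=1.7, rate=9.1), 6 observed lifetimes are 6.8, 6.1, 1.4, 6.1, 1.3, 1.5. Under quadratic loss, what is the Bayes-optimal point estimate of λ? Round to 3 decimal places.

Σ times = 23.2. Posterior: Gamma(shape = 1.7+6 = 7.7, rate = 9.1+23.2 = 32.3).
Mode = (α−1)/β = 6.7/32.3 = 0.207.
Mean = α/β = 7.7/32.3 = 0.238.
Quadratic loss ⇒ the optimal estimator is the posterior mean.

0.238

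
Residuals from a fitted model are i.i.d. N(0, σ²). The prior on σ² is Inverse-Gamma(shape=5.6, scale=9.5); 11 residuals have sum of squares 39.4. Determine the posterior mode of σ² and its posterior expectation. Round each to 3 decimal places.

Posterior: Inverse-Gamma(shape = 5.6+11/2 = 11.1, scale = 9.5+39.4/2 = 29.2).
Mode = β/(α+1) = 29.2/12.1 = 2.413.
Mean = β/(α−1) = 29.2/10.1 = 2.891.

MAP: 2.413. Posterior mean: 2.891.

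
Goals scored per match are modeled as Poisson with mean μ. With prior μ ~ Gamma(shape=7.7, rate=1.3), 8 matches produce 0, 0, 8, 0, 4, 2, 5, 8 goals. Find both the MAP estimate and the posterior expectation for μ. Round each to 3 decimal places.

MAP = 3.624, posterior mean = 3.731

Σ counts = 27. Posterior: Gamma(shape = 7.7+27 = 34.7, rate = 1.3+8 = 9.3).
Mode = (α−1)/β = 33.7/9.3 = 3.624.
Mean = α/β = 34.7/9.3 = 3.731.
The posterior is right-skewed, so the mean exceeds the mode.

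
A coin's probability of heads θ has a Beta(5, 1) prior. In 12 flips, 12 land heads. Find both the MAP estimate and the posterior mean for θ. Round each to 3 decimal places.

Posterior: Beta(5+12, 1+0) = Beta(17, 1).
Since β = 1 ≤ 1 and α > 1, the Beta density is monotone increasing on [0,1]; the mode is at 1.
Mean = 17/(17+1) = 0.944.

θ_MAP = 1.000, E[θ|data] = 0.944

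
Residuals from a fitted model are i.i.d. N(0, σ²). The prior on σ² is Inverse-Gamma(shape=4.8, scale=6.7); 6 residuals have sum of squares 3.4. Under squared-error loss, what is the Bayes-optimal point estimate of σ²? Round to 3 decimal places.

1.235

Posterior: Inverse-Gamma(shape = 4.8+6/2 = 7.8, scale = 6.7+3.4/2 = 8.4).
Mode = β/(α+1) = 8.4/8.8 = 0.955.
Mean = β/(α−1) = 8.4/6.8 = 1.235.
Squared-error loss ⇒ the optimal estimator is the posterior mean.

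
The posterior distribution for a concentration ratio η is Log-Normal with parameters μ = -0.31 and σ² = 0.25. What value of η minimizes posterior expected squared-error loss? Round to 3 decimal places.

0.831

Mode = exp(μ − σ²) = exp(-0.56) = 0.571.
Mean = exp(μ + σ²/2) = exp(-0.185) = 0.831.
Squared-error loss ⇒ the optimal estimator is the posterior mean.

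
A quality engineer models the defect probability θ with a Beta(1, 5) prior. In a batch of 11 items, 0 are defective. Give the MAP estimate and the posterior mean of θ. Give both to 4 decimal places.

Posterior: Beta(1+0, 5+11) = Beta(1, 16).
Since α = 1 ≤ 1 and β > 1, the Beta density is monotone decreasing on [0,1]; the mode is at 0.
Mean = 1/(1+16) = 0.0588.

θ_MAP = 0.0000, E[θ|data] = 0.0588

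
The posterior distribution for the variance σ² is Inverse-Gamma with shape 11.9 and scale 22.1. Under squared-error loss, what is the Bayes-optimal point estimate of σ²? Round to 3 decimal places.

Mode = β/(α+1) = 22.1/12.9 = 1.713.
Mean = β/(α−1) = 22.1/10.9 = 2.028.
Squared-error loss ⇒ the optimal estimator is the posterior mean.

2.028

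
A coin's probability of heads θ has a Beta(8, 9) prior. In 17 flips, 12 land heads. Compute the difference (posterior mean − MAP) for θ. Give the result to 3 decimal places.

-0.006

Posterior: Beta(8+12, 9+5) = Beta(20, 14).
Mode = (20−1)/(20+14−2) = 19/32 = 0.594.
Mean = 20/(20+14) = 20/34 = 0.588.
Difference = 0.588 − 0.594 = -0.006.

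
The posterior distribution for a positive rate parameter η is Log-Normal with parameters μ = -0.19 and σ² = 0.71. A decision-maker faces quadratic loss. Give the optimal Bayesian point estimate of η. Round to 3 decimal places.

Mode = exp(μ − σ²) = exp(-0.90) = 0.407.
Mean = exp(μ + σ²/2) = exp(0.165) = 1.179.
Quadratic loss ⇒ the optimal estimator is the posterior mean.

1.179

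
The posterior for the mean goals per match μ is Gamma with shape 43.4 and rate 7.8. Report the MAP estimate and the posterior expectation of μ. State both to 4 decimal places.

Mode = (α−1)/β = 42.4/7.8 = 5.4359.
Mean = α/β = 43.4/7.8 = 5.5641.
Mean > mode: the posterior has a right tail.

MAP: 5.4359. Posterior mean: 5.5641.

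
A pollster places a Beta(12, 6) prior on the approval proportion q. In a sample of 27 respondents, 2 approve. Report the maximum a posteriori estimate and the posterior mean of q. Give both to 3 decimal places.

Posterior: Beta(12+2, 6+25) = Beta(14, 31).
Mode = (14−1)/(14+31−2) = 13/43 = 0.302.
Mean = 14/(14+31) = 14/45 = 0.311.

maximum a posteriori estimate = 0.302, posterior mean = 0.311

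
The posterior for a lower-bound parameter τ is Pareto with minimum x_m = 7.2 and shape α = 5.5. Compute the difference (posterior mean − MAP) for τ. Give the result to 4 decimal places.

1.6000

The Pareto density is strictly decreasing on [x_m, ∞), so the mode is x_m = 7.2000.
Mean = α·x_m/(α−1) = 5.5·7.2/4.5 = 8.8000.
Difference = 8.8000 − 7.2000 = 1.6000.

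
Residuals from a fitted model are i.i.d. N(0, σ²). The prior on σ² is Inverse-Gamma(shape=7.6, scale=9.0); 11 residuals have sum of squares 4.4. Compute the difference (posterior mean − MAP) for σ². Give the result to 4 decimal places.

Posterior: Inverse-Gamma(shape = 7.6+11/2 = 13.1, scale = 9.0+4.4/2 = 11.2).
Mode = β/(α+1) = 11.2/14.1 = 0.7943.
Mean = β/(α−1) = 11.2/12.1 = 0.9256.
Difference = 0.9256 − 0.7943 = 0.1313.

0.1313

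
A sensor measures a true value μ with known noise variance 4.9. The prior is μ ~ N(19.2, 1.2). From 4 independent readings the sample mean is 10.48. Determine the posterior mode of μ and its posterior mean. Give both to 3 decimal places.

MAP: 14.885. Posterior mean: 14.885.

Posterior for μ is Normal. Precision-weighted mean: (1/1.2·19.2 + 4/4.9·10.48) / (1/1.2 + 4/4.9) = 14.885.
A Normal posterior is symmetric, so mode = mean.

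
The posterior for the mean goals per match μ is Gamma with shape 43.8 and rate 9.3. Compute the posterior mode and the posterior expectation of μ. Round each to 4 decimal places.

Mode = (α−1)/β = 42.8/9.3 = 4.6022.
Mean = α/β = 43.8/9.3 = 4.7097.
The mean is pulled above the mode by the posterior's right skew.

MAP = 4.6022; posterior mean = 4.7097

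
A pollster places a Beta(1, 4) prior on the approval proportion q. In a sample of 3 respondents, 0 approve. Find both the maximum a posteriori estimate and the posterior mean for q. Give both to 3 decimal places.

MAP = 0.000; posterior mean = 0.125

Posterior: Beta(1+0, 4+3) = Beta(1, 7).
Since α = 1 ≤ 1 and β > 1, the Beta density is monotone decreasing on [0,1]; the mode is at 0.
Mean = 1/(1+7) = 0.125.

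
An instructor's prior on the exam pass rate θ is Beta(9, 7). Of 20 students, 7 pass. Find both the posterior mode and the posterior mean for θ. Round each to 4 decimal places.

Posterior: Beta(9+7, 7+13) = Beta(16, 20).
Mode = (16−1)/(16+20−2) = 15/34 = 0.4412.
Mean = 16/(16+20) = 16/36 = 0.4444.

MAP = 0.4412, posterior mean = 0.4444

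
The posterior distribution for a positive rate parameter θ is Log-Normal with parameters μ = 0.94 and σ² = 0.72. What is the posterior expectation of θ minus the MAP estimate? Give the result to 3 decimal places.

Mode = exp(μ − σ²) = exp(0.22) = 1.246.
Mean = exp(μ + σ²/2) = exp(1.300) = 3.669.
Difference = 3.669 − 1.246 = 2.423.

2.423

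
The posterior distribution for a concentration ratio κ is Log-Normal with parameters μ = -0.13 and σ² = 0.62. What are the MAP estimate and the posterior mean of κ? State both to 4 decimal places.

κ_MAP = 0.4724, E[κ|data] = 1.1972

Mode = exp(μ − σ²) = exp(-0.75) = 0.4724.
Mean = exp(μ + σ²/2) = exp(0.180) = 1.1972.
Right-skewed posterior ⇒ mode < mean.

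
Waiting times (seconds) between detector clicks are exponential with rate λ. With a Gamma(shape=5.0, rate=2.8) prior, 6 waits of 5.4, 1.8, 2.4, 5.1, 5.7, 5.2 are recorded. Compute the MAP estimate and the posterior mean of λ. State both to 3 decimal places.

MAP = 0.352; posterior mean = 0.387

Σ times = 25.6. Posterior: Gamma(shape = 5.0+6 = 11.0, rate = 2.8+25.6 = 28.4).
Mode = (α−1)/β = 10.0/28.4 = 0.352.
Mean = α/β = 11.0/28.4 = 0.387.
Right-skewed posterior ⇒ mode < mean.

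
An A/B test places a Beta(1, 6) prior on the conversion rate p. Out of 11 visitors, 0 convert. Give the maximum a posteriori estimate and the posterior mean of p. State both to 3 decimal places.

Posterior: Beta(1+0, 6+11) = Beta(1, 17).
Since α = 1 ≤ 1 and β > 1, the Beta density is monotone decreasing on [0,1]; the mode is at 0.
Mean = 1/(1+17) = 0.056.

MAP = 0.000; posterior mean = 0.056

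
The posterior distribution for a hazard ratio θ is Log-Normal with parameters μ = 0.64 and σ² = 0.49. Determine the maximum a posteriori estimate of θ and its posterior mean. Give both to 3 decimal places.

θ_MAP = 1.162, E[θ|data] = 2.423

Mode = exp(μ − σ²) = exp(0.15) = 1.162.
Mean = exp(μ + σ²/2) = exp(0.885) = 2.423.
Mean > mode: the posterior has a right tail.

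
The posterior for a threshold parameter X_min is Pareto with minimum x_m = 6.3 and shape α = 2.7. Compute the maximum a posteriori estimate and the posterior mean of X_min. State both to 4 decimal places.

MAP = 6.3000; posterior mean = 10.0059

The Pareto density is strictly decreasing on [x_m, ∞), so the mode is x_m = 6.3000.
Mean = α·x_m/(α−1) = 2.7·6.3/1.7 = 10.0059.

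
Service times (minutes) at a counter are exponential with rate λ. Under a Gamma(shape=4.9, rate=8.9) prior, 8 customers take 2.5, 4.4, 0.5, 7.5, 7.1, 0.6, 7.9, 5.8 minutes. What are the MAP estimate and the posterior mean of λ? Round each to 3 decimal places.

MAP: 0.263. Posterior mean: 0.285.

Σ times = 36.3. Posterior: Gamma(shape = 4.9+8 = 12.9, rate = 8.9+36.3 = 45.2).
Mode = (α−1)/β = 11.9/45.2 = 0.263.
Mean = α/β = 12.9/45.2 = 0.285.
Mean > mode: the posterior has a right tail.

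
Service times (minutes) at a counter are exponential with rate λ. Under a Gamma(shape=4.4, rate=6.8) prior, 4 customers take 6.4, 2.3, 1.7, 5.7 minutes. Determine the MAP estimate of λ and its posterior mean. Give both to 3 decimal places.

λ_MAP = 0.323, E[λ|data] = 0.367

Σ times = 16.1. Posterior: Gamma(shape = 4.4+4 = 8.4, rate = 6.8+16.1 = 22.9).
Mode = (α−1)/β = 7.4/22.9 = 0.323.
Mean = α/β = 8.4/22.9 = 0.367.
The posterior is right-skewed, so the mean exceeds the mode.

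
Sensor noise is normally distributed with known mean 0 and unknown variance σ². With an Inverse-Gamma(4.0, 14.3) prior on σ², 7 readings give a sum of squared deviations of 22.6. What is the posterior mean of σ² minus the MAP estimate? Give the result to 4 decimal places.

Posterior: Inverse-Gamma(shape = 4.0+7/2 = 7.5, scale = 14.3+22.6/2 = 25.6).
Mode = β/(α+1) = 25.6/8.5 = 3.0118.
Mean = β/(α−1) = 25.6/6.5 = 3.9385.
Difference = 3.9385 − 3.0118 = 0.9267.
Mean > mode: the posterior has a right tail.

0.9267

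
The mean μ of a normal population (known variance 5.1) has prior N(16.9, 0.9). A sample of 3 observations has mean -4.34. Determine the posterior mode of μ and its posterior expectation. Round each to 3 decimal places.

Posterior for μ is Normal. Precision-weighted mean: (1/0.9·16.9 + 3/5.1·-4.34) / (1/0.9 + 3/5.1) = 9.548.
A Normal posterior is symmetric, so mode = mean.

MAP = 9.548, posterior mean = 9.548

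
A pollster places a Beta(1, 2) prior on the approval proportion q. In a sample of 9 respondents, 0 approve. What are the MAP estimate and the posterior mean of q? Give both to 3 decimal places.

Posterior: Beta(1+0, 2+9) = Beta(1, 11).
Since α = 1 ≤ 1 and β > 1, the Beta density is monotone decreasing on [0,1]; the mode is at 0.
Mean = 1/(1+11) = 0.083.

MAP = 0.000; posterior mean = 0.083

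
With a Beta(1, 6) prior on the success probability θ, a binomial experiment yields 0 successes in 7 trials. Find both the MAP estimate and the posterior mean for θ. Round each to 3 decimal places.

MAP = 0.000; posterior mean = 0.071

Posterior: Beta(1+0, 6+7) = Beta(1, 13).
Since α = 1 ≤ 1 and β > 1, the Beta density is monotone decreasing on [0,1]; the mode is at 0.
Mean = 1/(1+13) = 0.071.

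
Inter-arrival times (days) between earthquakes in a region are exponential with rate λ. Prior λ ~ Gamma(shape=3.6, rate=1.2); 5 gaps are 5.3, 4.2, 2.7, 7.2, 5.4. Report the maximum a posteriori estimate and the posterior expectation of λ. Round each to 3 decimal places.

Σ times = 24.8. Posterior: Gamma(shape = 3.6+5 = 8.6, rate = 1.2+24.8 = 26.0).
Mode = (α−1)/β = 7.6/26.0 = 0.292.
Mean = α/β = 8.6/26.0 = 0.331.
Mean > mode: the posterior has a right tail.

MAP = 0.292; posterior mean = 0.331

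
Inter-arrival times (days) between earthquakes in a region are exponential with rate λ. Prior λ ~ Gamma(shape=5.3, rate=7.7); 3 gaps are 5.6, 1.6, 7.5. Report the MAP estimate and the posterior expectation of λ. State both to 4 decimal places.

Σ times = 14.7. Posterior: Gamma(shape = 5.3+3 = 8.3, rate = 7.7+14.7 = 22.4).
Mode = (α−1)/β = 7.3/22.4 = 0.3259.
Mean = α/β = 8.3/22.4 = 0.3705.

MAP = 0.3259, posterior mean = 0.3705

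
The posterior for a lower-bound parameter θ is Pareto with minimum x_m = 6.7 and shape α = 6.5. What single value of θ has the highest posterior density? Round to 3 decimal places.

6.700

The Pareto density is strictly decreasing on [x_m, ∞), so the mode is x_m = 6.700.
Mean = α·x_m/(α−1) = 6.5·6.7/5.5 = 7.918.
This is the posterior mode — the MAP estimate.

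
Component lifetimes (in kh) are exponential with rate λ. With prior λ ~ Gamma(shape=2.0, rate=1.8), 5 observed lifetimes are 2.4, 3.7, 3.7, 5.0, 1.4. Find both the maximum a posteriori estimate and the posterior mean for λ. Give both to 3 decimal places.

Σ times = 16.2. Posterior: Gamma(shape = 2.0+5 = 7.0, rate = 1.8+16.2 = 18.0).
Mode = (α−1)/β = 6.0/18.0 = 0.333.
Mean = α/β = 7.0/18.0 = 0.389.
The posterior is right-skewed, so the mean exceeds the mode.

MAP = 0.333, posterior mean = 0.389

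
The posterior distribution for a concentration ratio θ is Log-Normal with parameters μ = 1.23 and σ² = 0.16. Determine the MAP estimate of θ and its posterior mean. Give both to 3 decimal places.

Mode = exp(μ − σ²) = exp(1.07) = 2.915.
Mean = exp(μ + σ²/2) = exp(1.310) = 3.706.
The mean is pulled above the mode by the posterior's right skew.

MAP = 2.915; posterior mean = 3.706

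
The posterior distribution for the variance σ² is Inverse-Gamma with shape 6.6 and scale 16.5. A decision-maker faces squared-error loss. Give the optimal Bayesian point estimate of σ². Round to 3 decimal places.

Mode = β/(α+1) = 16.5/7.6 = 2.171.
Mean = β/(α−1) = 16.5/5.6 = 2.946.
Squared-error loss ⇒ the optimal estimator is the posterior mean.

2.946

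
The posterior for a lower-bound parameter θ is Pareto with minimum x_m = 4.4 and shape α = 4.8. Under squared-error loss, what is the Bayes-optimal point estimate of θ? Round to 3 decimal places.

5.558

The Pareto density is strictly decreasing on [x_m, ∞), so the mode is x_m = 4.400.
Mean = α·x_m/(α−1) = 4.8·4.4/3.8 = 5.558.
Squared-error loss ⇒ the optimal estimator is the posterior mean.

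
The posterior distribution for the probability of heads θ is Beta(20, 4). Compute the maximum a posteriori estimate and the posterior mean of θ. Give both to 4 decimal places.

Mode = (20−1)/(20+4−2) = 19/22 = 0.8636.
Mean = 20/(20+4) = 20/24 = 0.8333.
The mean is pulled below the mode by the posterior's left skew.

MAP = 0.8636, posterior mean = 0.8333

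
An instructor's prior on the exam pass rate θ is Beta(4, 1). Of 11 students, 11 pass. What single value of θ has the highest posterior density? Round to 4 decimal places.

Posterior: Beta(4+11, 1+0) = Beta(15, 1).
Since β = 1 ≤ 1 and α > 1, the Beta density is monotone increasing on [0,1]; the mode is at 1.
Mean = 15/(15+1) = 0.9375.
This is the posterior mode — the MAP estimate.

1.0000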